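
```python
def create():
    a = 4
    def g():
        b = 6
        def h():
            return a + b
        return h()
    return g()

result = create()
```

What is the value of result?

Step 1: create() defines a = 4. g() defines b = 6.
Step 2: h() accesses both from enclosing scopes: a = 4, b = 6.
Step 3: result = 4 + 6 = 10

The answer is 10.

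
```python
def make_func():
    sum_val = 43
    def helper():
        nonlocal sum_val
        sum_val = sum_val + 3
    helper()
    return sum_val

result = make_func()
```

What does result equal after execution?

Step 1: make_func() sets sum_val = 43.
Step 2: helper() uses nonlocal to modify sum_val in make_func's scope: sum_val = 43 + 3 = 46.
Step 3: make_func() returns the modified sum_val = 46

The answer is 46.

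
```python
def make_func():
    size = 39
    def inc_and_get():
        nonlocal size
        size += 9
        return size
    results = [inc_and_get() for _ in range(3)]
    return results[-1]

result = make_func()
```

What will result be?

Step 1: size = 39.
Step 2: Three calls to inc_and_get(), each adding 9.
Step 3: Last value = 39 + 9 * 3 = 66

The answer is 66.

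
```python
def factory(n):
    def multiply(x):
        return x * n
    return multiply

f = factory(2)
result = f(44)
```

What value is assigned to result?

Step 1: factory(2) returns multiply closure with n = 2.
Step 2: f(44) computes 44 * 2 = 88.
Step 3: result = 88

The answer is 88.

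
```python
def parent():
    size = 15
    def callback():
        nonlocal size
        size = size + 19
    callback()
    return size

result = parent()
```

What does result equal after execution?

Step 1: parent() sets size = 15.
Step 2: callback() uses nonlocal to modify size in parent's scope: size = 15 + 19 = 34.
Step 3: parent() returns the modified size = 34

The answer is 34.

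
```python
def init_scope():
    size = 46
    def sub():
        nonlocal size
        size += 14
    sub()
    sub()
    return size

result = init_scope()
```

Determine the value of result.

Step 1: size starts at 46.
Step 2: sub() is called 2 times, each adding 14.
Step 3: size = 46 + 14 * 2 = 74

The answer is 74.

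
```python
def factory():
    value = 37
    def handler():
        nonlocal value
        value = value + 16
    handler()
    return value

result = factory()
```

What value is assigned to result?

Step 1: factory() sets value = 37.
Step 2: handler() uses nonlocal to modify value in factory's scope: value = 37 + 16 = 53.
Step 3: factory() returns the modified value = 53

The answer is 53.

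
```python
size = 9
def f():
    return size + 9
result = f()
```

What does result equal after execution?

Step 1: size = 9 is defined globally.
Step 2: f() looks up size from global scope = 9, then computes 9 + 9 = 18.
Step 3: result = 18

The answer is 18.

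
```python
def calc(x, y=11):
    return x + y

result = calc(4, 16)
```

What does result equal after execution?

Step 1: calc(4, 16) overrides default y with 16.
Step 2: Returns 4 + 16 = 20.
Step 3: result = 20

The answer is 20.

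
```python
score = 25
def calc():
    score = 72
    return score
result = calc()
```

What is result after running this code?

Step 1: Global score = 25.
Step 2: calc() creates local score = 72, shadowing the global.
Step 3: Returns local score = 72. result = 72

The answer is 72.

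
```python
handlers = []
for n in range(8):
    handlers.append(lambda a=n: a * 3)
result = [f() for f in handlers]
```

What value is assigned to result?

Step 1: Default arg a=n captures n at each iteration.
Step 2: handlers[k] has a defaulting to k, returns k * 3.
Step 3: result = [0, 3, 6, 9, 12, 15, 18, 21]

The answer is [0, 3, 6, 9, 12, 15, 18, 21].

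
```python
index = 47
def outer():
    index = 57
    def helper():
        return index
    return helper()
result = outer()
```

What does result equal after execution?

Step 1: index = 47 globally, but outer() defines index = 57 locally.
Step 2: helper() looks up index. Not in local scope, so checks enclosing scope (outer) and finds index = 57.
Step 3: result = 57

The answer is 57.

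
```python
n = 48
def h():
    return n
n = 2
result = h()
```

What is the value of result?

Step 1: n is first set to 48, then reassigned to 2.
Step 2: h() is called after the reassignment, so it looks up the current global n = 2.
Step 3: result = 2

The answer is 2.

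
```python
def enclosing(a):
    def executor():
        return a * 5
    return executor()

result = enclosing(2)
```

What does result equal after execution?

Step 1: enclosing(2) binds parameter a = 2.
Step 2: executor() accesses a = 2 from enclosing scope.
Step 3: result = 2 * 5 = 10

The answer is 10.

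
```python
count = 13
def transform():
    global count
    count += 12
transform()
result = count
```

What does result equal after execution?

Step 1: count = 13 globally.
Step 2: transform() modifies global count: count += 12 = 25.
Step 3: result = 25

The answer is 25.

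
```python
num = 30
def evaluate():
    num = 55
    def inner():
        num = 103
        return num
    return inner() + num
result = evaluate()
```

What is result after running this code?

Step 1: evaluate() has local num = 55. inner() has local num = 103.
Step 2: inner() returns its local num = 103.
Step 3: evaluate() returns 103 + its own num (55) = 158

The answer is 158.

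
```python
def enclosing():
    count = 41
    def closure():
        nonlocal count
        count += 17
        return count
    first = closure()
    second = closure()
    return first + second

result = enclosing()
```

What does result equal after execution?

Step 1: count starts at 41.
Step 2: First call: count = 41 + 17 = 58, returns 58.
Step 3: Second call: count = 58 + 17 = 75, returns 75.
Step 4: result = 58 + 75 = 133

The answer is 133.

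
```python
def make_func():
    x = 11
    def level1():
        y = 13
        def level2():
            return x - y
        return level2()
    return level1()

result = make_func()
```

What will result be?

Step 1: x = 11 in make_func. y = 13 in level1.
Step 2: level2() reads x = 11 and y = 13 from enclosing scopes.
Step 3: result = 11 - 13 = -2

The answer is -2.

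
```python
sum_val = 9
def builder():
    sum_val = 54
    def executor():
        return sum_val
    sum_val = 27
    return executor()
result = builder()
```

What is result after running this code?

Step 1: builder() sets sum_val = 54, then later sum_val = 27.
Step 2: executor() is called after sum_val is reassigned to 27. Closures capture variables by reference, not by value.
Step 3: result = 27

The answer is 27.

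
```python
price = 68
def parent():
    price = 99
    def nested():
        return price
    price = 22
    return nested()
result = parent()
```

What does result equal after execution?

Step 1: parent() sets price = 99, then later price = 22.
Step 2: nested() is called after price is reassigned to 22. Closures capture variables by reference, not by value.
Step 3: result = 22

The answer is 22.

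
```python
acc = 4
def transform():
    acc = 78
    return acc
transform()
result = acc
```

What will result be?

Step 1: Global acc = 4.
Step 2: transform() creates local acc = 78 (shadow, not modification).
Step 3: After transform() returns, global acc is unchanged. result = 4

The answer is 4.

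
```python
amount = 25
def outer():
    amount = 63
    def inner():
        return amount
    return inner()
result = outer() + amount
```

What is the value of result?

Step 1: Global amount = 25. outer() shadows with amount = 63.
Step 2: inner() returns enclosing amount = 63. outer() = 63.
Step 3: result = 63 + global amount (25) = 88

The answer is 88.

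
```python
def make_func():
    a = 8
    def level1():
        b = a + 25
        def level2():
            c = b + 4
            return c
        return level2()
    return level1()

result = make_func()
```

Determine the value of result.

Step 1: a = 8. b = a + 25 = 33.
Step 2: c = b + 4 = 33 + 4 = 37.
Step 3: result = 37

The answer is 37.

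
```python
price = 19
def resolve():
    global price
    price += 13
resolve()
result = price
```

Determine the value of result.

Step 1: price = 19 globally.
Step 2: resolve() modifies global price: price += 13 = 32.
Step 3: result = 32

The answer is 32.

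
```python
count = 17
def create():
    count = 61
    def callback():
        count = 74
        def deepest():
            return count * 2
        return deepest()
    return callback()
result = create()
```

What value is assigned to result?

Step 1: deepest() looks up count through LEGB: not local, finds count = 74 in enclosing callback().
Step 2: Returns 74 * 2 = 148.
Step 3: result = 148

The answer is 148.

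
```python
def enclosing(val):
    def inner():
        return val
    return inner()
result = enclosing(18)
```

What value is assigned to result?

Step 1: enclosing(18) binds parameter val = 18.
Step 2: inner() looks up val in enclosing scope and finds the parameter val = 18.
Step 3: result = 18

The answer is 18.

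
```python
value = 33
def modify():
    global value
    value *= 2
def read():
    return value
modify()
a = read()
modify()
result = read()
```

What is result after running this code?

Step 1: value = 33.
Step 2: First modify(): value = 33 * 2 = 66.
Step 3: Second modify(): value = 66 * 2 = 132.
Step 4: read() returns 132

The answer is 132.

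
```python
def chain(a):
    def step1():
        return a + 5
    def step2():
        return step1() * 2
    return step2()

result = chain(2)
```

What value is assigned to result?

Step 1: chain(2) captures a = 2.
Step 2: step2() calls step1() which returns 2 + 5 = 7.
Step 3: step2() returns 7 * 2 = 14

The answer is 14.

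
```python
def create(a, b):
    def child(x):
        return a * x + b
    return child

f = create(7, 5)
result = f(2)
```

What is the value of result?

Step 1: create(7, 5) captures a = 7, b = 5.
Step 2: f(2) computes 7 * 2 + 5 = 19.
Step 3: result = 19

The answer is 19.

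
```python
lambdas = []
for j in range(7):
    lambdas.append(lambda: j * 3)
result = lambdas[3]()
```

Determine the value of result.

Step 1: All lambdas reference the same variable j (late binding).
Step 2: After the loop, j = 6. Every lambda returns j * 3.
Step 3: lambdas[3]() = 6 * 3 = 18

The answer is 18.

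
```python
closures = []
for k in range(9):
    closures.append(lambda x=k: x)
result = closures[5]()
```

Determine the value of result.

Step 1: Default argument x=k captures k's value at each iteration.
Step 2: closures[5] captured x = 5 when k was 5.
Step 3: result = 5

The answer is 5.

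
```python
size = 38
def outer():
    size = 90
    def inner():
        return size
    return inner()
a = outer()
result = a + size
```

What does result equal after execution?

Step 1: outer() has local size = 90. inner() reads from enclosing.
Step 2: outer() returns 90. Global size = 38 unchanged.
Step 3: result = 90 + 38 = 128

The answer is 128.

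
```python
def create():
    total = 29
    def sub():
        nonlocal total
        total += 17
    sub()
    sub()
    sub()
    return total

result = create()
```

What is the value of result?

Step 1: total starts at 29.
Step 2: sub() is called 3 times, each adding 17.
Step 3: total = 29 + 17 * 3 = 80

The answer is 80.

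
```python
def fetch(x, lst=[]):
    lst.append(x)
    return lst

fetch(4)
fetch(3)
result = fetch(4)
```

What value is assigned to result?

Step 1: Mutable default argument gotcha! The list [] is created once.
Step 2: Each call appends to the SAME list: [4], [4, 3], [4, 3, 4].
Step 3: result = [4, 3, 4]

The answer is [4, 3, 4].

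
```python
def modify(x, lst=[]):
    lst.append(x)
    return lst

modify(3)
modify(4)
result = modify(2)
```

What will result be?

Step 1: Mutable default argument gotcha! The list [] is created once.
Step 2: Each call appends to the SAME list: [3], [3, 4], [3, 4, 2].
Step 3: result = [3, 4, 2]

The answer is [3, 4, 2].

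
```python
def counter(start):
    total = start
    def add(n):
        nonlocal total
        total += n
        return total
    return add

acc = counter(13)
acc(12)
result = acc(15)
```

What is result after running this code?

Step 1: counter(13) creates closure with total = 13.
Step 2: First acc(12): total = 13 + 12 = 25.
Step 3: Second acc(15): total = 25 + 15 = 40. result = 40

The answer is 40.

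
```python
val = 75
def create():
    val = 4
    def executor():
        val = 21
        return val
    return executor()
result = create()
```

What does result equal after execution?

Step 1: Three scopes define val: global (75), create (4), executor (21).
Step 2: executor() has its own local val = 21, which shadows both enclosing and global.
Step 3: result = 21 (local wins in LEGB)

The answer is 21.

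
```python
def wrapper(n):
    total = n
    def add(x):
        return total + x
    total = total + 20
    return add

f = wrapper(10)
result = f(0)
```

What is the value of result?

Step 1: wrapper(10) sets total = 10, then total = 10 + 20 = 30.
Step 2: Closures capture by reference, so add sees total = 30.
Step 3: f(0) returns 30 + 0 = 30

The answer is 30.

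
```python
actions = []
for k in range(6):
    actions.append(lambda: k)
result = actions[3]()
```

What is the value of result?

Step 1: The loop creates 6 lambdas, all referencing the same variable k.
Step 2: After the loop, k = 5 (final value).
Step 3: actions[3]() looks up k at call time and finds 5. This is the late binding gotcha. result = 5

The answer is 5.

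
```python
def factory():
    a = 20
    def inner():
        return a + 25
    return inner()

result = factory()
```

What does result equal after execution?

Step 1: factory() defines a = 20.
Step 2: inner() reads a = 20 from enclosing scope, returns 20 + 25 = 45.
Step 3: result = 45

The answer is 45.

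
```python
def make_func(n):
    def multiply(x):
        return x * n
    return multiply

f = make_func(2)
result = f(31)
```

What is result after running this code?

Step 1: make_func(2) returns multiply closure with n = 2.
Step 2: f(31) computes 31 * 2 = 62.
Step 3: result = 62

The answer is 62.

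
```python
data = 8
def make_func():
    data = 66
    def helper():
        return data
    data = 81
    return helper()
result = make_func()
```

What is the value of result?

Step 1: make_func() sets data = 66, then later data = 81.
Step 2: helper() is called after data is reassigned to 81. Closures capture variables by reference, not by value.
Step 3: result = 81

The answer is 81.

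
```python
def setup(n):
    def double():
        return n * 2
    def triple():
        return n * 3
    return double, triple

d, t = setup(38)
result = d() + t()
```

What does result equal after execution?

Step 1: Both closures capture the same n = 38.
Step 2: d() = 38 * 2 = 76, t() = 38 * 3 = 114.
Step 3: result = 76 + 114 = 190

The answer is 190.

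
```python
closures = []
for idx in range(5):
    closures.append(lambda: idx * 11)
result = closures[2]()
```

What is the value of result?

Step 1: All lambdas reference the same variable idx (late binding).
Step 2: After the loop, idx = 4. Every lambda returns idx * 11.
Step 3: closures[2]() = 4 * 11 = 44

The answer is 44.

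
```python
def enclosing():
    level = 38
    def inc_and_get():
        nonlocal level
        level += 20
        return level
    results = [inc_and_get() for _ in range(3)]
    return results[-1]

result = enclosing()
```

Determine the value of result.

Step 1: level = 38.
Step 2: Three calls to inc_and_get(), each adding 20.
Step 3: Last value = 38 + 20 * 3 = 98

The answer is 98.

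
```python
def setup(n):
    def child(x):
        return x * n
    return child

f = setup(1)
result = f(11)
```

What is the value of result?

Step 1: setup(1) creates a closure capturing n = 1.
Step 2: f(11) computes 11 * 1 = 11.
Step 3: result = 11

The answer is 11.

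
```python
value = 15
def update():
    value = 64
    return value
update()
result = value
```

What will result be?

Step 1: value = 15 globally.
Step 2: update() creates a LOCAL value = 64 (no global keyword!).
Step 3: The global value is unchanged. result = 15

The answer is 15.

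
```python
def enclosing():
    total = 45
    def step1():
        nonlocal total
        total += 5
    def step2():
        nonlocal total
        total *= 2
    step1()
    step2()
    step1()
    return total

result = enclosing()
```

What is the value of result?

Step 1: total = 45.
Step 2: step1(): total = 45 + 5 = 50.
Step 3: step2(): total = 50 * 2 = 100.
Step 4: step1(): total = 100 + 5 = 105. result = 105

The answer is 105.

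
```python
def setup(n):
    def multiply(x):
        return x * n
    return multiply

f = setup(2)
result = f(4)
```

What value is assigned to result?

Step 1: setup(2) returns multiply closure with n = 2.
Step 2: f(4) computes 4 * 2 = 8.
Step 3: result = 8

The answer is 8.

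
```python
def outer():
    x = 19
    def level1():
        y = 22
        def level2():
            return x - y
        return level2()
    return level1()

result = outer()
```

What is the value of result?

Step 1: x = 19 in outer. y = 22 in level1.
Step 2: level2() reads x = 19 and y = 22 from enclosing scopes.
Step 3: result = 19 - 22 = -3

The answer is -3.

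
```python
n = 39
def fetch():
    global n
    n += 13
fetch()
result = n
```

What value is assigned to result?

Step 1: n = 39 globally.
Step 2: fetch() modifies global n: n += 13 = 52.
Step 3: result = 52

The answer is 52.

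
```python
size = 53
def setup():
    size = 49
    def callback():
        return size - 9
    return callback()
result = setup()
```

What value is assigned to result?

Step 1: setup() shadows global size with size = 49.
Step 2: callback() finds size = 49 in enclosing scope, computes 49 - 9 = 40.
Step 3: result = 40

The answer is 40.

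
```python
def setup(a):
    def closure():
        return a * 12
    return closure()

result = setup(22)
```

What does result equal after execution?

Step 1: setup(22) binds parameter a = 22.
Step 2: closure() accesses a = 22 from enclosing scope.
Step 3: result = 22 * 12 = 264

The answer is 264.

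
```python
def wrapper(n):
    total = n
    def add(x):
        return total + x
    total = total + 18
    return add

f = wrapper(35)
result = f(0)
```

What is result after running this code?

Step 1: wrapper(35) sets total = 35, then total = 35 + 18 = 53.
Step 2: Closures capture by reference, so add sees total = 53.
Step 3: f(0) returns 53 + 0 = 53

The answer is 53.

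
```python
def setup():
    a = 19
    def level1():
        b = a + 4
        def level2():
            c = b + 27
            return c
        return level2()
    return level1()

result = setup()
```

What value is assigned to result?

Step 1: a = 19. b = a + 4 = 23.
Step 2: c = b + 27 = 23 + 27 = 50.
Step 3: result = 50

The answer is 50.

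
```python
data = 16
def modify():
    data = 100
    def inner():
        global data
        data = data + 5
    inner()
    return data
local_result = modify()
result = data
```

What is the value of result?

Step 1: Global data = 16. modify() creates local data = 100.
Step 2: inner() declares global data and adds 5: global data = 16 + 5 = 21.
Step 3: modify() returns its local data = 100 (unaffected by inner).
Step 4: result = global data = 21

The answer is 21.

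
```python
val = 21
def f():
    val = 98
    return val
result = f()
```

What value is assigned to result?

Step 1: Global val = 21.
Step 2: f() creates local val = 98, shadowing the global.
Step 3: Returns local val = 98. result = 98

The answer is 98.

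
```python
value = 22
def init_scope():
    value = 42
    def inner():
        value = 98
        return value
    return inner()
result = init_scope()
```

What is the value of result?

Step 1: Three scopes define value: global (22), init_scope (42), inner (98).
Step 2: inner() has its own local value = 98, which shadows both enclosing and global.
Step 3: result = 98 (local wins in LEGB)

The answer is 98.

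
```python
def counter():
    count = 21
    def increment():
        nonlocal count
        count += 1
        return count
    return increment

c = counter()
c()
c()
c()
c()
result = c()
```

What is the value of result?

Step 1: counter() creates closure with count = 21.
Step 2: Each c() call increments count via nonlocal. After 5 calls: 21 + 5 = 26.
Step 3: result = 26

The answer is 26.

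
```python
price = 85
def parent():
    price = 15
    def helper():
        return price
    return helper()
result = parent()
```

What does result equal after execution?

Step 1: price = 85 globally, but parent() defines price = 15 locally.
Step 2: helper() looks up price. Not in local scope, so checks enclosing scope (parent) and finds price = 15.
Step 3: result = 15

The answer is 15.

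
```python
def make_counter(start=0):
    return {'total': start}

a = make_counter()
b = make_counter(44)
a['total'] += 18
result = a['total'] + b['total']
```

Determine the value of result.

Step 1: make_counter() returns a new dict each call (immutable default 0).
Step 2: a = {'total': 0}, b = {'total': 44}.
Step 3: a['total'] += 18 = 18. result = 18 + 44 = 62

The answer is 62.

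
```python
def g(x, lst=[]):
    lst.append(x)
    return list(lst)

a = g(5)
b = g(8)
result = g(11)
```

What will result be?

Step 1: Default list is shared. list() creates copies for return values.
Step 2: Internal list grows: [5] -> [5, 8] -> [5, 8, 11].
Step 3: result = [5, 8, 11]

The answer is [5, 8, 11].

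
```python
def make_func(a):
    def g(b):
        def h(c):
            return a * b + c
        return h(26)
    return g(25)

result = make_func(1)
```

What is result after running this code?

Step 1: a = 1, b = 25, c = 26.
Step 2: h() computes a * b + c = 1 * 25 + 26 = 51.
Step 3: result = 51

The answer is 51.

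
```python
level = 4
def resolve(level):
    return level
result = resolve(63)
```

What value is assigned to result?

Step 1: Global level = 4.
Step 2: resolve(63) takes parameter level = 63, which shadows the global.
Step 3: result = 63

The answer is 63.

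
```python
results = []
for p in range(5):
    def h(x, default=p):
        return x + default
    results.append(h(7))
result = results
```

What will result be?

Step 1: Default argument default=p is evaluated at function definition time.
Step 2: Each iteration creates h with default = current p value.
Step 3: h(7) returns 7 + default. results = [7, 8, 9, 10, 11]

The answer is [7, 8, 9, 10, 11].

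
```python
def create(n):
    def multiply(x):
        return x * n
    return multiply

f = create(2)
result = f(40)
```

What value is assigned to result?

Step 1: create(2) returns multiply closure with n = 2.
Step 2: f(40) computes 40 * 2 = 80.
Step 3: result = 80

The answer is 80.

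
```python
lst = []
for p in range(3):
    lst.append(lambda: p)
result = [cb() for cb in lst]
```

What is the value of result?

Step 1: All 3 lambdas share the same variable p.
Step 2: After the loop, p = 2.
Step 3: Each call returns 2. result = [2, 2, 2]

The answer is [2, 2, 2].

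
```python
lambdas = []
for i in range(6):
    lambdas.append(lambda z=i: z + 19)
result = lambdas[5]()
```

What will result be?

Step 1: Default argument z=i captures i's value at definition time.
Step 2: lambdas[5] was defined when i = 5, so z defaults to 5.
Step 3: result = 5 + 19 = 24 (default arg fixes the late binding issue)

The answer is 24.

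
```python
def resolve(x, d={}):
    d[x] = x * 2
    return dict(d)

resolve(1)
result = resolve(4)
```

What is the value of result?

Step 1: Mutable default dict is shared across calls.
Step 2: First call adds 1: 2. Second call adds 4: 8.
Step 3: result = {1: 2, 4: 8}

The answer is {1: 2, 4: 8}.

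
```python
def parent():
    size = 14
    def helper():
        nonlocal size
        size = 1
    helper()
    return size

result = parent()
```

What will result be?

Step 1: parent() sets size = 14.
Step 2: helper() uses nonlocal to reassign size = 1.
Step 3: result = 1

The answer is 1.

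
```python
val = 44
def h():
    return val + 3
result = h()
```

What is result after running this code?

Step 1: val = 44 is defined globally.
Step 2: h() looks up val from global scope = 44, then computes 44 + 3 = 47.
Step 3: result = 47

The answer is 47.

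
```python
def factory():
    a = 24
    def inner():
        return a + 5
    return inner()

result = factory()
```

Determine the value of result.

Step 1: factory() defines a = 24.
Step 2: inner() reads a = 24 from enclosing scope, returns 24 + 5 = 29.
Step 3: result = 29

The answer is 29.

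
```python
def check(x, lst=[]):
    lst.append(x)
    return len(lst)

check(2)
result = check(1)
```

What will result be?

Step 1: Mutable default list persists between calls.
Step 2: First call: lst = [2], len = 1. Second call: lst = [2, 1], len = 2.
Step 3: result = 2

The answer is 2.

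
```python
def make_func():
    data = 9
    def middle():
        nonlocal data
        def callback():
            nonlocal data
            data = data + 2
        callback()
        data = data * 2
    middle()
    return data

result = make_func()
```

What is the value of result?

Step 1: data = 9.
Step 2: callback() adds 2: data = 9 + 2 = 11.
Step 3: middle() doubles: data = 11 * 2 = 22.
Step 4: result = 22

The answer is 22.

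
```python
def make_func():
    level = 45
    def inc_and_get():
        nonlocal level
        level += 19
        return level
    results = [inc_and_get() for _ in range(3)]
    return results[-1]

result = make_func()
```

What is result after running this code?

Step 1: level = 45.
Step 2: Three calls to inc_and_get(), each adding 19.
Step 3: Last value = 45 + 19 * 3 = 102

The answer is 102.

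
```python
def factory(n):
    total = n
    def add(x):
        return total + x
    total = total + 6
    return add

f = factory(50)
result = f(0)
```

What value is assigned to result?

Step 1: factory(50) sets total = 50, then total = 50 + 6 = 56.
Step 2: Closures capture by reference, so add sees total = 56.
Step 3: f(0) returns 56 + 0 = 56

The answer is 56.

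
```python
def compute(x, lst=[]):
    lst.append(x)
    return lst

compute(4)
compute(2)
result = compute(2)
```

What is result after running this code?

Step 1: Mutable default argument gotcha! The list [] is created once.
Step 2: Each call appends to the SAME list: [4], [4, 2], [4, 2, 2].
Step 3: result = [4, 2, 2]

The answer is [4, 2, 2].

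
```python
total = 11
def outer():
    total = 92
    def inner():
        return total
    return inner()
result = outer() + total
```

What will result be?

Step 1: Global total = 11. outer() shadows with total = 92.
Step 2: inner() returns enclosing total = 92. outer() = 92.
Step 3: result = 92 + global total (11) = 103

The answer is 103.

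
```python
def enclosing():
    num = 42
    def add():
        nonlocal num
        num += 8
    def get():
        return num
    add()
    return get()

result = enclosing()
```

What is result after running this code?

Step 1: num = 42. add() modifies it via nonlocal, get() reads it.
Step 2: add() makes num = 42 + 8 = 50.
Step 3: get() returns 50. result = 50

The answer is 50.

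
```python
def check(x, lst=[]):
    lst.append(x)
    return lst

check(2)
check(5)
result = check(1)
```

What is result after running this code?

Step 1: Mutable default argument gotcha! The list [] is created once.
Step 2: Each call appends to the SAME list: [2], [2, 5], [2, 5, 1].
Step 3: result = [2, 5, 1]

The answer is [2, 5, 1].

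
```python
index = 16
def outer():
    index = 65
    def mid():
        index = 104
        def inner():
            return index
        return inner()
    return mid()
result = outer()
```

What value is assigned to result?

Step 1: Three levels of shadowing: global 16, outer 65, mid 104.
Step 2: inner() finds index = 104 in enclosing mid() scope.
Step 3: result = 104

The answer is 104.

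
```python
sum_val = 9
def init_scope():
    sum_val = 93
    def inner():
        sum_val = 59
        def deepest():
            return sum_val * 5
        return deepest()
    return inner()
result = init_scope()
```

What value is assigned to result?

Step 1: deepest() looks up sum_val through LEGB: not local, finds sum_val = 59 in enclosing inner().
Step 2: Returns 59 * 5 = 295.
Step 3: result = 295

The answer is 295.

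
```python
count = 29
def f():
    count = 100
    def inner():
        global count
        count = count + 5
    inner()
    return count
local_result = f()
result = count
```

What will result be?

Step 1: Global count = 29. f() creates local count = 100.
Step 2: inner() declares global count and adds 5: global count = 29 + 5 = 34.
Step 3: f() returns its local count = 100 (unaffected by inner).
Step 4: result = global count = 34

The answer is 34.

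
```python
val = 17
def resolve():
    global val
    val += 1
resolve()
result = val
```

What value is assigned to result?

Step 1: val = 17 globally.
Step 2: resolve() modifies global val: val += 1 = 18.
Step 3: result = 18

The answer is 18.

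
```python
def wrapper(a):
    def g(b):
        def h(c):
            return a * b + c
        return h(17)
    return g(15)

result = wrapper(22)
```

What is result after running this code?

Step 1: a = 22, b = 15, c = 17.
Step 2: h() computes a * b + c = 22 * 15 + 17 = 347.
Step 3: result = 347

The answer is 347.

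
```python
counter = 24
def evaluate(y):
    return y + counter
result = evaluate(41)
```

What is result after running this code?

Step 1: counter = 24 is defined globally.
Step 2: evaluate(41) uses parameter y = 41 and looks up counter from global scope = 24.
Step 3: result = 41 + 24 = 65

The answer is 65.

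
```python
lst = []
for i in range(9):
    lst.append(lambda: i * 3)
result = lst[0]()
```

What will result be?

Step 1: All lambdas reference the same variable i (late binding).
Step 2: After the loop, i = 8. Every lambda returns i * 3.
Step 3: lst[0]() = 8 * 3 = 24

The answer is 24.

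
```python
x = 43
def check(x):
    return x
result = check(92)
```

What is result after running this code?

Step 1: Global x = 43.
Step 2: check(92) takes parameter x = 92, which shadows the global.
Step 3: result = 92

The answer is 92.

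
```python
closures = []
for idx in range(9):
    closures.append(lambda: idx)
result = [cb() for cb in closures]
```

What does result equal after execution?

Step 1: All 9 lambdas share the same variable idx.
Step 2: After the loop, idx = 8.
Step 3: Each call returns 8. result = [8, 8, 8, 8, 8, 8, 8, 8, 8]

The answer is [8, 8, 8, 8, 8, 8, 8, 8, 8].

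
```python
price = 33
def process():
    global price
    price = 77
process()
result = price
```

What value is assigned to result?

Step 1: price = 33 globally.
Step 2: process() declares global price and sets it to 77.
Step 3: After process(), global price = 77. result = 77

The answer is 77.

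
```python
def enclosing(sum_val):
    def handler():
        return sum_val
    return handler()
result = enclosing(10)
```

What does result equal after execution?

Step 1: enclosing(10) binds parameter sum_val = 10.
Step 2: handler() looks up sum_val in enclosing scope and finds the parameter sum_val = 10.
Step 3: result = 10

The answer is 10.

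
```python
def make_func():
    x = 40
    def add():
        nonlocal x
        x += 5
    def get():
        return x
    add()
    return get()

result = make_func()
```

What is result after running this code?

Step 1: x = 40. add() modifies it via nonlocal, get() reads it.
Step 2: add() makes x = 40 + 5 = 45.
Step 3: get() returns 45. result = 45

The answer is 45.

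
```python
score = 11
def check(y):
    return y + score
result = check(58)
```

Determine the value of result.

Step 1: score = 11 is defined globally.
Step 2: check(58) uses parameter y = 58 and looks up score from global scope = 11.
Step 3: result = 58 + 11 = 69

The answer is 69.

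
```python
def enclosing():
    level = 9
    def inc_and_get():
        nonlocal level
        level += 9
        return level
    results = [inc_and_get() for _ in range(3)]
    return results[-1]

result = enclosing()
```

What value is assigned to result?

Step 1: level = 9.
Step 2: Three calls to inc_and_get(), each adding 9.
Step 3: Last value = 9 + 9 * 3 = 36

The answer is 36.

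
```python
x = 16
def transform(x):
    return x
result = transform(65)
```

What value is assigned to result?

Step 1: Global x = 16.
Step 2: transform(65) takes parameter x = 65, which shadows the global.
Step 3: result = 65

The answer is 65.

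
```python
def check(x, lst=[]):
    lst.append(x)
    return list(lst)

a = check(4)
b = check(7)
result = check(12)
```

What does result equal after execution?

Step 1: Default list is shared. list() creates copies for return values.
Step 2: Internal list grows: [4] -> [4, 7] -> [4, 7, 12].
Step 3: result = [4, 7, 12]

The answer is [4, 7, 12].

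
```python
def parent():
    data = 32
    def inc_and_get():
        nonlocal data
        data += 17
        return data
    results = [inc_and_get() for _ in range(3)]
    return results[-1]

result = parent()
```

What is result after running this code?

Step 1: data = 32.
Step 2: Three calls to inc_and_get(), each adding 17.
Step 3: Last value = 32 + 17 * 3 = 83

The answer is 83.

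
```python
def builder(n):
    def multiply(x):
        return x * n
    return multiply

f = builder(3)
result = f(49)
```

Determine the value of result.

Step 1: builder(3) returns multiply closure with n = 3.
Step 2: f(49) computes 49 * 3 = 147.
Step 3: result = 147

The answer is 147.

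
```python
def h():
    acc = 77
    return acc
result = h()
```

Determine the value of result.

Step 1: h() defines acc = 77 in its local scope.
Step 2: return acc finds the local variable acc = 77.
Step 3: result = 77

The answer is 77.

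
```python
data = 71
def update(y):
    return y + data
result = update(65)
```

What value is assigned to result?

Step 1: data = 71 is defined globally.
Step 2: update(65) uses parameter y = 65 and looks up data from global scope = 71.
Step 3: result = 65 + 71 = 136

The answer is 136.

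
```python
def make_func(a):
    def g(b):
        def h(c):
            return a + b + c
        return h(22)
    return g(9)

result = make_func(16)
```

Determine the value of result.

Step 1: a = 16, b = 9, c = 22 across three nested scopes.
Step 2: h() accesses all three via LEGB rule.
Step 3: result = 16 + 9 + 22 = 47

The answer is 47.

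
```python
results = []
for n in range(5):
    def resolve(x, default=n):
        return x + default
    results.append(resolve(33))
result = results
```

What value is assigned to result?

Step 1: Default argument default=n is evaluated at function definition time.
Step 2: Each iteration creates resolve with default = current n value.
Step 3: resolve(33) returns 33 + default. results = [33, 34, 35, 36, 37]

The answer is [33, 34, 35, 36, 37].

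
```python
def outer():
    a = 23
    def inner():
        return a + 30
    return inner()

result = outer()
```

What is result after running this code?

Step 1: outer() defines a = 23.
Step 2: inner() reads a = 23 from enclosing scope, returns 23 + 30 = 53.
Step 3: result = 53

The answer is 53.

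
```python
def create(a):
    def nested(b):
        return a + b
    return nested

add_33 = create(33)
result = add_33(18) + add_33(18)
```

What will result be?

Step 1: add_33 captures a = 33.
Step 2: add_33(18) = 33 + 18 = 51, called twice.
Step 3: result = 51 + 51 = 102

The answer is 102.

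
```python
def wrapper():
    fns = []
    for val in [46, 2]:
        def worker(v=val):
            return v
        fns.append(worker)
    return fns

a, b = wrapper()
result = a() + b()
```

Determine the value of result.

Step 1: Default argument v=val captures val at each iteration.
Step 2: a() returns 46 (captured at first iteration), b() returns 2 (captured at second).
Step 3: result = 46 + 2 = 48

The answer is 48.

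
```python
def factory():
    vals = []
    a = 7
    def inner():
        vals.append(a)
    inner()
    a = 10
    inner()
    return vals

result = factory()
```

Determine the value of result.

Step 1: a = 7. inner() appends current a to vals.
Step 2: First inner(): appends 7. Then a = 10.
Step 3: Second inner(): appends 10 (closure sees updated a). result = [7, 10]

The answer is [7, 10].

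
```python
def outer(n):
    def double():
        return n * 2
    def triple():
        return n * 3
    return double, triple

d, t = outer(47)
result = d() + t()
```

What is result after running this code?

Step 1: Both closures capture the same n = 47.
Step 2: d() = 47 * 2 = 94, t() = 47 * 3 = 141.
Step 3: result = 94 + 141 = 235

The answer is 235.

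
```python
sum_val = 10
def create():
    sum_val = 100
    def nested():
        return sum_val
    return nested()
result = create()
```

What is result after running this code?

Step 1: sum_val = 10 globally, but create() defines sum_val = 100 locally.
Step 2: nested() looks up sum_val. Not in local scope, so checks enclosing scope (create) and finds sum_val = 100.
Step 3: result = 100

The answer is 100.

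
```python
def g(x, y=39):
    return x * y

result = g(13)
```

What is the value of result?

Step 1: g(13) uses default y = 39.
Step 2: Returns 13 * 39 = 507.
Step 3: result = 507

The answer is 507.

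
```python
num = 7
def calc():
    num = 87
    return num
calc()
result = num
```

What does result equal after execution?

Step 1: Global num = 7.
Step 2: calc() creates local num = 87 (shadow, not modification).
Step 3: After calc() returns, global num is unchanged. result = 7

The answer is 7.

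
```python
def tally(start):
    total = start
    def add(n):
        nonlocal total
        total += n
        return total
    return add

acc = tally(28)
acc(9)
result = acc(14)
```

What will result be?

Step 1: tally(28) creates closure with total = 28.
Step 2: First acc(9): total = 28 + 9 = 37.
Step 3: Second acc(14): total = 37 + 14 = 51. result = 51

The answer is 51.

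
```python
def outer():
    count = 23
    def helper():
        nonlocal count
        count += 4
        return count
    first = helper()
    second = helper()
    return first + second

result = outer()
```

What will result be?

Step 1: count starts at 23.
Step 2: First call: count = 23 + 4 = 27, returns 27.
Step 3: Second call: count = 27 + 4 = 31, returns 31.
Step 4: result = 27 + 31 = 58

The answer is 58.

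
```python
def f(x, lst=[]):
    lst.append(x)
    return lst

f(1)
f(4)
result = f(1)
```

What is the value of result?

Step 1: Mutable default argument gotcha! The list [] is created once.
Step 2: Each call appends to the SAME list: [1], [1, 4], [1, 4, 1].
Step 3: result = [1, 4, 1]

The answer is [1, 4, 1].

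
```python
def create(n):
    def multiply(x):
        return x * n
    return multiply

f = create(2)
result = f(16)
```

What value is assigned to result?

Step 1: create(2) returns multiply closure with n = 2.
Step 2: f(16) computes 16 * 2 = 32.
Step 3: result = 32

The answer is 32.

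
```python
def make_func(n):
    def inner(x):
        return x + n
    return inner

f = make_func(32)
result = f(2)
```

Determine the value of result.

Step 1: make_func(32) creates a closure that captures n = 32.
Step 2: f(2) calls the closure with x = 2, returning 2 + 32 = 34.
Step 3: result = 34

The answer is 34.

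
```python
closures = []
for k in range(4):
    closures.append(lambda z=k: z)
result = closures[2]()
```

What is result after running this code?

Step 1: Default argument z=k captures k's value at each iteration.
Step 2: closures[2] captured z = 2 when k was 2.
Step 3: result = 2

The answer is 2.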